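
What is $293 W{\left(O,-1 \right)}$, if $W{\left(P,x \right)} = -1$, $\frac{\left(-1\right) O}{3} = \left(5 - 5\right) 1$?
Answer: $-293$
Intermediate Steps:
$O = 0$ ($O = - 3 \left(5 - 5\right) 1 = - 3 \cdot 0 \cdot 1 = \left(-3\right) 0 = 0$)
$293 W{\left(O,-1 \right)} = 293 \left(-1\right) = -293$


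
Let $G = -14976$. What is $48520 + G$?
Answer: $33544$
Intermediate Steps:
$48520 + G = 48520 - 14976 = 33544$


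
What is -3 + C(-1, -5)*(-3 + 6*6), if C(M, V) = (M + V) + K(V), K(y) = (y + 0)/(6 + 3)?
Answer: -658/3 ≈ -219.33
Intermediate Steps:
K(y) = y/9
C(M, V) = M + 10*V/9 (C(M, V) = (M + V) + V/9 = M + 10*V/9)
-3 + C(-1, -5)*(-3 + 6*6) = -3 + (-1 + (10/9)*(-5))*(-3 + 6*6) = -3 + (-1 - 50/9)*(-3 + 36) = -3 - 59/9*33 = -3 - 649/3 = -658/3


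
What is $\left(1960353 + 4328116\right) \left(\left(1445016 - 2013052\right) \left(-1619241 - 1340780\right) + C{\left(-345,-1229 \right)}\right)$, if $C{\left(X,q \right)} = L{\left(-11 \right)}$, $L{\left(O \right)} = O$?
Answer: $10573422273119781405$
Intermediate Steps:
$C{\left(X,q \right)} = -11$
$\left(1960353 + 4328116\right) \left(\left(1445016 - 2013052\right) \left(-1619241 - 1340780\right) + C{\left(-345,-1229 \right)}\right) = \left(1960353 + 4328116\right) \left(\left(1445016 - 2013052\right) \left(-1619241 - 1340780\right) - 11\right) = 6288469 \left(\left(-568036\right) \left(-2960021\right) - 11\right) = 6288469 \left(1681398488756 - 11\right) = 6288469 \cdot 1681398488745 = 10573422273119781405$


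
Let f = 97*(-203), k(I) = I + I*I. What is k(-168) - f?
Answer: 47747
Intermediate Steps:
k(I) = I + I**2
f = -19691
k(-168) - f = -168*(1 - 168) - 1*(-19691) = -168*(-167) + 19691 = 28056 + 19691 = 47747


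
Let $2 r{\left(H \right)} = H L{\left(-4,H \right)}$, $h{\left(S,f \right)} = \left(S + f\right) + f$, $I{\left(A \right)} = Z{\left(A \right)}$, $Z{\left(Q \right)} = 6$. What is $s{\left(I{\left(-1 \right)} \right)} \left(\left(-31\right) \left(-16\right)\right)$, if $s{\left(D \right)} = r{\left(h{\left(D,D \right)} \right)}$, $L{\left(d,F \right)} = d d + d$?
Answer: $53568$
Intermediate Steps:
$I{\left(A \right)} = 6$
$h{\left(S,f \right)} = S + 2 f$
$L{\left(d,F \right)} = d + d^{2}$ ($L{\left(d,F \right)} = d^{2} + d = d + d^{2}$)
$r{\left(H \right)} = 6 H$ ($r{\left(H \right)} = \frac{H \left(- 4 \left(1 - 4\right)\right)}{2} = \frac{H \left(\left(-4\right) \left(-3\right)\right)}{2} = \frac{H 12}{2} = \frac{12 H}{2} = 6 H$)
$s{\left(D \right)} = 18 D$ ($s{\left(D \right)} = 6 \left(D + 2 D\right) = 6 \cdot 3 D = 18 D$)
$s{\left(I{\left(-1 \right)} \right)} \left(\left(-31\right) \left(-16\right)\right) = 18 \cdot 6 \left(\left(-31\right) \left(-16\right)\right) = 108 \cdot 496 = 53568$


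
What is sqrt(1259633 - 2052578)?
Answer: 3*I*sqrt(88105) ≈ 890.47*I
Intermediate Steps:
sqrt(1259633 - 2052578) = sqrt(-792945) = 3*I*sqrt(88105)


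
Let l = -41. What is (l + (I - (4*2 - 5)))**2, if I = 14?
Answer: 900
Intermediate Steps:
(l + (I - (4*2 - 5)))**2 = (-41 + (14 - (4*2 - 5)))**2 = (-41 + (14 - (8 - 5)))**2 = (-41 + (14 - 1*3))**2 = (-41 + (14 - 3))**2 = (-41 + 11)**2 = (-30)**2 = 900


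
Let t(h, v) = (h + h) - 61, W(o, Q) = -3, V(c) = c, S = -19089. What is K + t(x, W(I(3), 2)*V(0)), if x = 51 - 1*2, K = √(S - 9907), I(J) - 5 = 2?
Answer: 37 + 2*I*√7249 ≈ 37.0 + 170.28*I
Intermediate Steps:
I(J) = 7 (I(J) = 5 + 2 = 7)
K = 2*I*√7249 (K = √(-19089 - 9907) = √(-28996) = 2*I*√7249 ≈ 170.28*I)
x = 49 (x = 51 - 2 = 49)
t(h, v) = -61 + 2*h (t(h, v) = 2*h - 61 = -61 + 2*h)
K + t(x, W(I(3), 2)*V(0)) = 2*I*√7249 + (-61 + 2*49) = 2*I*√7249 + (-61 + 98) = 2*I*√7249 + 37 = 37 + 2*I*√7249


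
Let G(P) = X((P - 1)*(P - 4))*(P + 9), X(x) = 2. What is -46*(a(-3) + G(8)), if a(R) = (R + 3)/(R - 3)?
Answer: -1564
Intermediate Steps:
G(P) = 18 + 2*P (G(P) = 2*(P + 9) = 2*(9 + P) = 18 + 2*P)
a(R) = (3 + R)/(-3 + R)
-46*(a(-3) + G(8)) = -46*((3 - 3)/(-3 - 3) + (18 + 2*8)) = -46*(0/(-6) + (18 + 16)) = -46*(-⅙*0 + 34) = -46*(0 + 34) = -46*34 = -1564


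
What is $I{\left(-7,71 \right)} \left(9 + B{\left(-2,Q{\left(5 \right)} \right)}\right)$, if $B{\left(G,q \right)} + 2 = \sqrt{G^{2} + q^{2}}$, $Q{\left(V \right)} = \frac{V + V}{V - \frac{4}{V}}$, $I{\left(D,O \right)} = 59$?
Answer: $413 + \frac{118 \sqrt{1066}}{21} \approx 596.46$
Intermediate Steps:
$Q{\left(V \right)} = \frac{2 V}{V - \frac{4}{V}}$
$B{\left(G,q \right)} = -2 + \sqrt{G^{2} + q^{2}}$
$I{\left(-7,71 \right)} \left(9 + B{\left(-2,Q{\left(5 \right)} \right)}\right) = 59 \left(9 - \left(2 - \sqrt{\left(-2\right)^{2} + \left(\frac{2 \cdot 5^{2}}{-4 + 5^{2}}\right)^{2}}\right)\right) = 59 \left(9 - \left(2 - \sqrt{4 + \left(2 \cdot 25 \frac{1}{-4 + 25}\right)^{2}}\right)\right) = 59 \left(9 - \left(2 - \sqrt{4 + \left(2 \cdot 25 \cdot \frac{1}{21}\right)^{2}}\right)\right) = 59 \left(9 - \left(2 - \sqrt{4 + \left(\frac{50}{21}\right)^{2}}\right)\right) = 59 \left(9 - \left(2 - \sqrt{4 + \frac{2500}{441}}\right)\right) = 59 \left(9 - \left(2 - \sqrt{\frac{4264}{441}}\right)\right) = 59 \left(9 - \left(2 - \frac{2 \sqrt{1066}}{21}\right)\right) = 59 \left(7 + \frac{2 \sqrt{1066}}{21}\right) = 413 + \frac{118 \sqrt{1066}}{21}$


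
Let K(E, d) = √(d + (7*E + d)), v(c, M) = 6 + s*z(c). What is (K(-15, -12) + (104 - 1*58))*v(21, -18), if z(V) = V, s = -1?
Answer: -690 - 15*I*√129 ≈ -690.0 - 170.37*I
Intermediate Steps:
v(c, M) = 6 - c
K(E, d) = √(2*d + 7*E) (K(E, d) = √(d + (d + 7*E)) = √(2*d + 7*E))
(K(-15, -12) + (104 - 1*58))*v(21, -18) = (√(2*(-12) + 7*(-15)) + (104 - 1*58))*(6 - 1*21) = (√(-24 - 105) + (104 - 58))*(6 - 21) = (√(-129) + 46)*(-15) = (I*√129 + 46)*(-15) = (46 + I*√129)*(-15) = -690 - 15*I*√129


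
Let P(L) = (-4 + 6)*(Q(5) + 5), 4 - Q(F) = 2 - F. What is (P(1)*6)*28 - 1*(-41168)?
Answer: 45200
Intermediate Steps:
Q(F) = 2 + F (Q(F) = 4 - (2 - F) = 4 + (-2 + F) = 2 + F)
P(L) = 24 (P(L) = (-4 + 6)*((2 + 5) + 5) = 2*(7 + 5) = 2*12 = 24)
(P(1)*6)*28 - 1*(-41168) = (24*6)*28 - 1*(-41168) = 144*28 + 41168 = 4032 + 41168 = 45200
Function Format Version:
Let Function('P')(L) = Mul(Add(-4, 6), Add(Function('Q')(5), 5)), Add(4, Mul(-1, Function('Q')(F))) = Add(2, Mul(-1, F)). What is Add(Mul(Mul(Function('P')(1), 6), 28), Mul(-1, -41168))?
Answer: 45200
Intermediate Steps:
Function('Q')(F) = Add(2, F) (Function('Q')(F) = Add(4, Mul(-1, Add(2, Mul(-1, F)))) = Add(4, Add(-2, F)) = Add(2, F))
Function('P')(L) = 24 (Function('P')(L) = Mul(Add(-4, 6), Add(Add(2, 5), 5)) = Mul(2, Add(7, 5)) = Mul(2, 12) = 24)
Add(Mul(Mul(Function('P')(1), 6), 28), Mul(-1, -41168)) = Add(Mul(Mul(24, 6), 28), Mul(-1, -41168)) = Add(Mul(144, 28), 41168) = Add(4032, 41168) = 45200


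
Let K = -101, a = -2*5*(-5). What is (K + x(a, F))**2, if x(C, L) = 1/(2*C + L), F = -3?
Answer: 95961616/9409 ≈ 10199.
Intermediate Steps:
a = 50 (a = -10*(-5) = 50)
x(C, L) = 1/(L + 2*C)
(K + x(a, F))**2 = (-101 + 1/(-3 + 2*50))**2 = (-101 + 1/(-3 + 100))**2 = (-101 + 1/97)**2 = (-9796/97)**2 = 95961616/9409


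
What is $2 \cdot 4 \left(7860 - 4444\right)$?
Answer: $27328$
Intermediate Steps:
$2 \cdot 4 \left(7860 - 4444\right) = 8 \cdot 3416 = 27328$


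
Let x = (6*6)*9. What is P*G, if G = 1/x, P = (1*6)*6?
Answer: 1/9 ≈ 0.11111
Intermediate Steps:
x = 324 (x = 36*9 = 324)
P = 36 (P = 6*6 = 36)
G = 1/324 ≈ 0.0030864
P*G = 36*(1/324) = 1/9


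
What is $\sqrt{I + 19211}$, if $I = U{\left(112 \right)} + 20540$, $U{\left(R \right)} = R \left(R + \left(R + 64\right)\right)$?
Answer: $\sqrt{72007} \approx 268.34$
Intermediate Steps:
$U{\left(R \right)} = R \left(64 + 2 R\right)$ ($U{\left(R \right)} = R \left(R + \left(64 + R\right)\right) = R \left(64 + 2 R\right)$)
$I = 52796$ ($I = 2 \cdot 112 \left(32 + 112\right) + 20540 = 2 \cdot 112 \cdot 144 + 20540 = 32256 + 20540 = 52796$)
$\sqrt{I + 19211} = \sqrt{52796 + 19211} = \sqrt{72007}$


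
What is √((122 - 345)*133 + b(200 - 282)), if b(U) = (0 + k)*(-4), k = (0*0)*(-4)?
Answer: I*√29659 ≈ 172.22*I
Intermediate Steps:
k = 0 (k = 0*(-4) = 0)
b(U) = 0 (b(U) = (0 + 0)*(-4) = 0*(-4) = 0)
√((122 - 345)*133 + b(200 - 282)) = √((122 - 345)*133 + 0) = √(-223*133 + 0) = √(-29659 + 0) = √(-29659) = I*√29659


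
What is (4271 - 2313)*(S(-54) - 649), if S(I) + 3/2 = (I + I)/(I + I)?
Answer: -1271721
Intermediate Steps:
S(I) = -½ (S(I) = -3/2 + (I + I)/(I + I) = -3/2 + (2*I)/((2*I)) = -3/2 + (2*I)*(1/(2*I)) = -3/2 + 1 = -½)
(4271 - 2313)*(S(-54) - 649) = (4271 - 2313)*(-½ - 649) = 1958*(-1299/2) = -1271721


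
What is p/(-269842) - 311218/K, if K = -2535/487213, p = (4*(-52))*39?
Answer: 20457997766892674/342024735 ≈ 5.9814e+7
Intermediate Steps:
p = -8112 (p = -208*39 = -8112)
K = -2535/487213 (K = -2535*1/487213 = -2535/487213 ≈ -0.0052031)
p/(-269842) - 311218/K = -8112/(-269842) - 311218/(-2535/487213) = -8112*(-1/269842) - 311218*(-487213/2535) = 4056/134921 + 151629455434/2535 = 20457997766892674/342024735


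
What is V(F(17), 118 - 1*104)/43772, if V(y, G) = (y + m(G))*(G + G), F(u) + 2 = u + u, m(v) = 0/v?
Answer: 224/10943 ≈ 0.020470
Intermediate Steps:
m(v) = 0
F(u) = -2 + 2*u (F(u) = -2 + (u + u) = -2 + 2*u)
V(y, G) = 2*G*y (V(y, G) = (y + 0)*(G + G) = y*(2*G) = 2*G*y)
V(F(17), 118 - 1*104)/43772 = (2*(118 - 1*104)*(-2 + 2*17))/43772 = (2*(118 - 104)*(-2 + 34))*(1/43772) = (2*14*32)*(1/43772) = 896*(1/43772) = 224/10943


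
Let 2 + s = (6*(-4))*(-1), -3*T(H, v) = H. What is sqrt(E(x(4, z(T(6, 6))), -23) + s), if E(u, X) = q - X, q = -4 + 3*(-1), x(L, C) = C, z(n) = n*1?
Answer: sqrt(38) ≈ 6.1644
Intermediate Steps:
T(H, v) = -H/3
z(n) = n
s = 22 (s = -2 + (6*(-4))*(-1) = -2 - 24*(-1) = -2 + 24 = 22)
q = -7 (q = -4 - 3 = -7)
E(u, X) = -7 - X
sqrt(E(x(4, z(T(6, 6))), -23) + s) = sqrt((-7 - 1*(-23)) + 22) = sqrt((-7 + 23) + 22) = sqrt(16 + 22) = sqrt(38)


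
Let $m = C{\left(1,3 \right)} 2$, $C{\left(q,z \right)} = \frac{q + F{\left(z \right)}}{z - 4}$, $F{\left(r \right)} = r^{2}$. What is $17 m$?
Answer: $-340$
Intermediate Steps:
$C{\left(q,z \right)} = \frac{q + z^{2}}{-4 + z}$ ($C{\left(q,z \right)} = \frac{q + z^{2}}{z - 4} = \frac{q + z^{2}}{-4 + z}$)
$m = -20$ ($m = \frac{1 + 3^{2}}{-4 + 3} \cdot 2 = \frac{1 + 9}{-1} \cdot 2 = \left(-1\right) 10 \cdot 2 = \left(-10\right) 2 = -20$)
$17 m = 17 \left(-20\right) = -340$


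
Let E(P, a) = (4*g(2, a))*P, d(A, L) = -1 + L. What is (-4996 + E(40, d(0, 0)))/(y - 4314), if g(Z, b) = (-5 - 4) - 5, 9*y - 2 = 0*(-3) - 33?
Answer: 65124/38857 ≈ 1.6760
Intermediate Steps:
y = -31/9 (y = 2/9 + (0*(-3) - 33)/9 = 2/9 + (0 - 33)/9 = 2/9 + (⅑)*(-33) = 2/9 - 11/3 = -31/9 ≈ -3.4444)
g(Z, b) = -14 (g(Z, b) = -9 - 5 = -14)
E(P, a) = -56*P (E(P, a) = (4*(-14))*P = -56*P)
(-4996 + E(40, d(0, 0)))/(y - 4314) = (-4996 - 56*40)/(-31/9 - 4314) = (-4996 - 2240)/(-38857/9) = -7236*(-9/38857) = 65124/38857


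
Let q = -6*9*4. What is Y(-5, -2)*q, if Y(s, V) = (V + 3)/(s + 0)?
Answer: 216/5 ≈ 43.200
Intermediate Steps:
Y(s, V) = (3 + V)/s
q = -216 (q = -54*4 = -216)
Y(-5, -2)*q = ((3 - 2)/(-5))*(-216) = -1/5*1*(-216) = -1/5*(-216) = 216/5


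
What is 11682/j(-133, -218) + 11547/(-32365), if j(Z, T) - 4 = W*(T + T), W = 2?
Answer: -194055363/14046410 ≈ -13.815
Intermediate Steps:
j(Z, T) = 4 + 4*T (j(Z, T) = 4 + 2*(T + T) = 4 + 2*(2*T) = 4 + 4*T)
11682/j(-133, -218) + 11547/(-32365) = 11682/(4 + 4*(-218)) + 11547/(-32365) = 11682/(4 - 872) + 11547*(-1/32365) = 11682/(-868) - 11547/32365 = 11682*(-1/868) - 11547/32365 = -5841/434 - 11547/32365 = -194055363/14046410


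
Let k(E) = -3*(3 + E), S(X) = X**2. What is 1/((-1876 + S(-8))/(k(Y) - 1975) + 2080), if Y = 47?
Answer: 2125/4421812 ≈ 0.00048057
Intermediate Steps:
k(E) = -9 - 3*E
1/((-1876 + S(-8))/(k(Y) - 1975) + 2080) = 1/((-1876 + (-8)**2)/((-9 - 3*47) - 1975) + 2080) = 1/((-1876 + 64)/((-9 - 141) - 1975) + 2080) = 1/(-1812/(-150 - 1975) + 2080) = 1/(-1812/(-2125) + 2080) = 1/(-1812*(-1/2125) + 2080) = 1/(1812/2125 + 2080) = 1/(4421812/2125) = 2125/4421812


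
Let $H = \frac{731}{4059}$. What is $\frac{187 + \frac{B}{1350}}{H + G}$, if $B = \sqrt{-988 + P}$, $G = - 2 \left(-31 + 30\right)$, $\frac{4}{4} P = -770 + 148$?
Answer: $\frac{759033}{8849} + \frac{451 i \sqrt{1610}}{1327350} \approx 85.776 + 0.013633 i$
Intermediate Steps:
$P = -622$ ($P = -770 + 148 = -622$)
$G = 2$ ($G = \left(-2\right) \left(-1\right) = 2$)
$B = i \sqrt{1610}$ ($B = \sqrt{-988 - 622} = \sqrt{-1610} = i \sqrt{1610} \approx 40.125 i$)
$H = \frac{731}{4059}$ ($H = 731 \cdot \frac{1}{4059} = \frac{731}{4059} \approx 0.18009$)
$\frac{187 + \frac{B}{1350}}{H + G} = \frac{187 + \frac{i \sqrt{1610}}{1350}}{\frac{731}{4059} + 2} = \frac{187 + i \sqrt{1610} \cdot \frac{1}{1350}}{\frac{8849}{4059}} = \left(187 + \frac{i \sqrt{1610}}{1350}\right) \frac{4059}{8849} = \frac{759033}{8849} + \frac{451 i \sqrt{1610}}{1327350}$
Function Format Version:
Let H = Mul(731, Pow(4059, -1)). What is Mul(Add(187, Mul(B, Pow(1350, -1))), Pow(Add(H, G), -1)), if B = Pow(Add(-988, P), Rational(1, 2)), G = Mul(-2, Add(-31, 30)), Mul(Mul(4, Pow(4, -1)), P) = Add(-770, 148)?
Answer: Add(Rational(759033, 8849), Mul(Rational(451, 1327350), I, Pow(1610, Rational(1, 2)))) ≈ Add(85.776, Mul(0.013633, I))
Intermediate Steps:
P = -622 (P = Add(-770, 148) = -622)
G = 2 (G = Mul(-2, -1) = 2)
B = Mul(I, Pow(1610, Rational(1, 2))) (B = Pow(Add(-988, -622), Rational(1, 2)) = Pow(-1610, Rational(1, 2)) = Mul(I, Pow(1610, Rational(1, 2))) ≈ Mul(40.125, I))
H = Rational(731, 4059) (H = Mul(731, Rational(1, 4059)) = Rational(731, 4059) ≈ 0.18009)
Mul(Add(187, Mul(B, Pow(1350, -1))), Pow(Add(H, G), -1)) = Mul(Add(187, Mul(Mul(I, Pow(1610, Rational(1, 2))), Pow(1350, -1))), Pow(Add(Rational(731, 4059), 2), -1)) = Mul(Add(187, Mul(Mul(I, Pow(1610, Rational(1, 2))), Rational(1, 1350))), Pow(Rational(8849, 4059), -1)) = Mul(Add(187, Mul(Rational(1, 1350), I, Pow(1610, Rational(1, 2)))), Rational(4059, 8849)) = Add(Rational(759033, 8849), Mul(Rational(451, 1327350), I, Pow(1610, Rational(1, 2))))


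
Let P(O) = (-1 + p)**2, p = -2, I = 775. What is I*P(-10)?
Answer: 6975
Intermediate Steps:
P(O) = 9 (P(O) = (-1 - 2)**2 = (-3)**2 = 9)
I*P(-10) = 775*9 = 6975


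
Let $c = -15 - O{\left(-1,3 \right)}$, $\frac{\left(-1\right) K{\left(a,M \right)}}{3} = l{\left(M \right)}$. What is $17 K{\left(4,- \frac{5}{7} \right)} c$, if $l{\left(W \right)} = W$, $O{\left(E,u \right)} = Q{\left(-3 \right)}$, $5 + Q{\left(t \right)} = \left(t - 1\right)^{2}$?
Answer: $- \frac{6630}{7} \approx -947.14$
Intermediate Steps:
$Q{\left(t \right)} = -5 + \left(-1 + t\right)^{2}$ ($Q{\left(t \right)} = -5 + \left(t - 1\right)^{2} = -5 + \left(-1 + t\right)^{2}$)
$O{\left(E,u \right)} = 11$ ($O{\left(E,u \right)} = -5 + \left(-1 - 3\right)^{2} = -5 + \left(-4\right)^{2} = -5 + 16 = 11$)
$K{\left(a,M \right)} = - 3 M$
$c = -26$ ($c = -15 - 11 = -26$)
$17 K{\left(4,- \frac{5}{7} \right)} c = 17 \left(- 3 \left(- \frac{5}{7}\right)\right) \left(-26\right) = 17 \left(- 3 \left(\left(-5\right) \frac{1}{7}\right)\right) \left(-26\right) = 17 \left(\left(-3\right) \left(- \frac{5}{7}\right)\right) \left(-26\right) = 17 \cdot \frac{15}{7} \left(-26\right) = \frac{255}{7} \left(-26\right) = - \frac{6630}{7}$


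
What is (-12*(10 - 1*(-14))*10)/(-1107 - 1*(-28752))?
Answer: -192/1843 ≈ -0.10418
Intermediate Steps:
(-12*(10 - 1*(-14))*10)/(-1107 - 1*(-28752)) = (-12*(10 + 14)*10)/(-1107 + 28752) = (-12*24*10)/27645 = -288*10*(1/27645) = -2880*1/27645 = -192/1843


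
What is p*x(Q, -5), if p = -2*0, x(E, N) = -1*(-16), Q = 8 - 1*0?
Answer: 0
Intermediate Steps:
Q = 8 (Q = 8 + 0 = 8)
x(E, N) = 16
p = 0
p*x(Q, -5) = 0*16 = 0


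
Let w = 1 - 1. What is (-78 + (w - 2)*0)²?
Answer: 6084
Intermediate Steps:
w = 0
(-78 + (w - 2)*0)² = (-78 + (0 - 2)*0)² = (-78 - 2*0)² = (-78 + 0)² = (-78)² = 6084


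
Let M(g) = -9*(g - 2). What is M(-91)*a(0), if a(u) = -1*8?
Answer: -6696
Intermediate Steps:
M(g) = 18 - 9*g (M(g) = -9*(-2 + g) = 18 - 9*g)
a(u) = -8
M(-91)*a(0) = (18 - 9*(-91))*(-8) = (18 + 819)*(-8) = 837*(-8) = -6696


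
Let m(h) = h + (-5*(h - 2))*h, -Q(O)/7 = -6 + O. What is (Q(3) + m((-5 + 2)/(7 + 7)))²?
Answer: 13024881/38416 ≈ 339.05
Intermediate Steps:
Q(O) = 42 - 7*O (Q(O) = -7*(-6 + O) = 42 - 7*O)
m(h) = h + h*(10 - 5*h) (m(h) = h + (-5*(-2 + h))*h = h + (10 - 5*h)*h = h + h*(10 - 5*h))
(Q(3) + m((-5 + 2)/(7 + 7)))² = ((42 - 7*3) + ((-5 + 2)/(7 + 7))*(11 - 5*(-5 + 2)/(7 + 7)))² = ((42 - 21) + (-3/14)*(11 - (-15)/14))² = (21 + (-3*1/14)*(11 - (-15)/14))² = (21 - 3*(11 - 5*(-3/14))/14)² = (21 - 3*(11 + 15/14)/14)² = (21 - 3/14*169/14)² = (21 - 507/196)² = (3609/196)² = 13024881/38416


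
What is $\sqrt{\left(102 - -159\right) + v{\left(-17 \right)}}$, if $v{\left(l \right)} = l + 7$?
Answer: $\sqrt{251} \approx 15.843$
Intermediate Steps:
$v{\left(l \right)} = 7 + l$
$\sqrt{\left(102 - -159\right) + v{\left(-17 \right)}} = \sqrt{\left(102 - -159\right) + \left(7 - 17\right)} = \sqrt{\left(102 + 159\right) - 10} = \sqrt{261 - 10} = \sqrt{251}$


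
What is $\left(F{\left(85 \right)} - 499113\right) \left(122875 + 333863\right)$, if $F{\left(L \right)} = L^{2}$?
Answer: $-224663941344$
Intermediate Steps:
$\left(F{\left(85 \right)} - 499113\right) \left(122875 + 333863\right) = \left(85^{2} - 499113\right) \left(122875 + 333863\right) = \left(7225 - 499113\right) 456738 = \left(-491888\right) 456738 = -224663941344$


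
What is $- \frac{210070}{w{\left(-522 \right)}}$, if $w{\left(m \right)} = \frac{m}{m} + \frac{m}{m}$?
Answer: $-105035$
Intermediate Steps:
$w{\left(m \right)} = 2$ ($w{\left(m \right)} = 1 + 1 = 2$)
$- \frac{210070}{w{\left(-522 \right)}} = - \frac{210070}{2} = \left(-210070\right) \frac{1}{2} = -105035$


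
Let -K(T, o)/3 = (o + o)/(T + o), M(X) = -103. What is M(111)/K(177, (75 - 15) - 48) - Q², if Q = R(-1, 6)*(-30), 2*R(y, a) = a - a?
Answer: 2163/8 ≈ 270.38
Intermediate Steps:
K(T, o) = -6*o/(T + o) (K(T, o) = -3*(o + o)/(T + o) = -3*2*o/(T + o) = -6*o/(T + o))
R(y, a) = 0 (R(y, a) = (a - a)/2 = (½)*0 = 0)
Q = 0 (Q = 0*(-30) = 0)
M(111)/K(177, (75 - 15) - 48) - Q² = -103*(-(177 + ((75 - 15) - 48))/(6*((75 - 15) - 48))) - 1*0² = -103*(-(177 + (60 - 48))/(6*(60 - 48))) - 1*0 = -103/((-6*12/(177 + 12))) + 0 = -103/((-6*12/189)) + 0 = -103/((-6*12*1/189)) + 0 = -103/(-8/21) + 0 = -103*(-21/8) + 0 = 2163/8 + 0 = 2163/8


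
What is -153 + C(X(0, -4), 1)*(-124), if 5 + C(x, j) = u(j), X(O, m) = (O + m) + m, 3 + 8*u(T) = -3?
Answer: 560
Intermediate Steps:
u(T) = -¾ (u(T) = -3/8 + (⅛)*(-3) = -3/8 - 3/8 = -¾)
X(O, m) = O + 2*m
C(x, j) = -23/4 (C(x, j) = -5 - ¾ = -23/4)
-153 + C(X(0, -4), 1)*(-124) = -153 - 23/4*(-124) = -153 + 713 = 560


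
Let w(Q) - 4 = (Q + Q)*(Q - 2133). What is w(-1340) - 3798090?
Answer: 5509554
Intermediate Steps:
w(Q) = 4 + 2*Q*(-2133 + Q) (w(Q) = 4 + (Q + Q)*(Q - 2133) = 4 + (2*Q)*(-2133 + Q) = 4 + 2*Q*(-2133 + Q))
w(-1340) - 3798090 = (4 - 4266*(-1340) + 2*(-1340)²) - 3798090 = (4 + 5716440 + 2*1795600) - 3798090 = (4 + 5716440 + 3591200) - 3798090 = 9307644 - 3798090 = 5509554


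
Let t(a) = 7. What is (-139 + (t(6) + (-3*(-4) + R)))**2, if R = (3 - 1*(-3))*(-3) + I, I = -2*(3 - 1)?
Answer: 20164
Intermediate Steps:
I = -4 (I = -2*2 = -4)
R = -22 (R = (3 - 1*(-3))*(-3) - 4 = (3 + 3)*(-3) - 4 = 6*(-3) - 4 = -18 - 4 = -22)
(-139 + (t(6) + (-3*(-4) + R)))**2 = (-139 + (7 + (-3*(-4) - 22)))**2 = (-139 + (7 + (12 - 22)))**2 = (-139 + (7 - 10))**2 = (-139 - 3)**2 = (-142)**2 = 20164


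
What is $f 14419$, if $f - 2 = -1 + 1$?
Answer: $28838$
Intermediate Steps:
$f = 2$ ($f = 2 + \left(-1 + 1\right) = 2 + 0 = 2$)
$f 14419 = 2 \cdot 14419 = 28838$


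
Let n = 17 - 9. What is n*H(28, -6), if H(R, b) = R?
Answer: 224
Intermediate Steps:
n = 8
n*H(28, -6) = 8*28 = 224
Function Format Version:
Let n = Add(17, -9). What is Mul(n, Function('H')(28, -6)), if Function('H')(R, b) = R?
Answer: 224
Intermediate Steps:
n = 8
Mul(n, Function('H')(28, -6)) = Mul(8, 28) = 224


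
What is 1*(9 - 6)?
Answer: 3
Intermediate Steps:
1*(9 - 6) = 1*3 = 3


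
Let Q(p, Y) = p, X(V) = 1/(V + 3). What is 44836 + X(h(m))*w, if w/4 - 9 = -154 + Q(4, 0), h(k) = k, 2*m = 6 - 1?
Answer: 492068/11 ≈ 44733.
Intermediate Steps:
m = 5/2 (m = (6 - 1)/2 = (½)*5 = 5/2 ≈ 2.5000)
X(V) = 1/(3 + V)
w = -564 (w = 36 + 4*(-154 + 4) = 36 + 4*(-150) = 36 - 600 = -564)
44836 + X(h(m))*w = 44836 - 564/(3 + 5/2) = 44836 - 564/(11/2) = 44836 + (2/11)*(-564) = 44836 - 1128/11 = 492068/11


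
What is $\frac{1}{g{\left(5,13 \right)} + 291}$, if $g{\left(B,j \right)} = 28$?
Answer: $\frac{1}{319} \approx 0.0031348$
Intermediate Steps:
$\frac{1}{g{\left(5,13 \right)} + 291} = \frac{1}{28 + 291} = \frac{1}{319}$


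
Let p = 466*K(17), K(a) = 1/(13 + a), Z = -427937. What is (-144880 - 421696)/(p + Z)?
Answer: 4249320/3209411 ≈ 1.3240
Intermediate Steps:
p = 233/15 (p = 466/(13 + 17) = 466/30 = 466*(1/30) = 233/15 ≈ 15.533)
(-144880 - 421696)/(p + Z) = (-144880 - 421696)/(233/15 - 427937) = -566576/(-6418822/15) = -566576*(-15/6418822) = 4249320/3209411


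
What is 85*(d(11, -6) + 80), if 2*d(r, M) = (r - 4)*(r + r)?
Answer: 13345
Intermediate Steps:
d(r, M) = r*(-4 + r) (d(r, M) = ((r - 4)*(r + r))/2 = ((-4 + r)*(2*r))/2 = (2*r*(-4 + r))/2 = r*(-4 + r))
85*(d(11, -6) + 80) = 85*(11*(-4 + 11) + 80) = 85*(11*7 + 80) = 85*(77 + 80) = 85*157 = 13345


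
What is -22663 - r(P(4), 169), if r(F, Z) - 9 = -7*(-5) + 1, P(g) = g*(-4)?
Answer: -22708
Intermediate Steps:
P(g) = -4*g
r(F, Z) = 45 (r(F, Z) = 9 + (-7*(-5) + 1) = 9 + (35 + 1) = 9 + 36 = 45)
-22663 - r(P(4), 169) = -22663 - 1*45 = -22663 - 45 = -22708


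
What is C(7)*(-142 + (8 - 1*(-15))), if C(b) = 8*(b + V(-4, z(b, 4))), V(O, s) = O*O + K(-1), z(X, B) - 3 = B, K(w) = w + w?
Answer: -19992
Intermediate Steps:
K(w) = 2*w
z(X, B) = 3 + B
V(O, s) = -2 + O**2 (V(O, s) = O*O + 2*(-1) = O**2 - 2 = -2 + O**2)
C(b) = 112 + 8*b (C(b) = 8*(b + (-2 + (-4)**2)) = 8*(b + (-2 + 16)) = 8*(b + 14) = 8*(14 + b) = 112 + 8*b)
C(7)*(-142 + (8 - 1*(-15))) = (112 + 8*7)*(-142 + (8 - 1*(-15))) = (112 + 56)*(-142 + (8 + 15)) = 168*(-142 + 23) = 168*(-119) = -19992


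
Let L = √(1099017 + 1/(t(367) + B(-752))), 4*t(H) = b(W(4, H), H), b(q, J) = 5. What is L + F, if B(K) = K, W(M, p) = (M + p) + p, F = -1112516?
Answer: -1112516 + √9910945185141/3003 ≈ -1.1115e+6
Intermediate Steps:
W(M, p) = M + 2*p
t(H) = 5/4 (t(H) = (¼)*5 = 5/4)
L = √9910945185141/3003 (L = √(1099017 + 1/(5/4 - 752)) = √(1099017 + 1/(-3003/4)) = √(1099017 - 4/3003) = √(3300348047/3003) = √9910945185141/3003 ≈ 1048.3)
L + F = √9910945185141/3003 - 1112516 = -1112516 + √9910945185141/3003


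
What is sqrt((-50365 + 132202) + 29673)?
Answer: 3*sqrt(12390) ≈ 333.93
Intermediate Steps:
sqrt((-50365 + 132202) + 29673) = sqrt(81837 + 29673) = sqrt(111510) = 3*sqrt(12390)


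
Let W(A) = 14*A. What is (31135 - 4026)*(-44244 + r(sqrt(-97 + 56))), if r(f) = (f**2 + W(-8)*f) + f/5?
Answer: -1200522065 - 15153931*I*sqrt(41)/5 ≈ -1.2005e+9 - 1.9406e+7*I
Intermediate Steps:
r(f) = f**2 - 559*f/5 (r(f) = (f**2 + (14*(-8))*f) + f/5 = (f**2 - 112*f) + f*(1/5) = (f**2 - 112*f) + f/5 = f**2 - 559*f/5)
(31135 - 4026)*(-44244 + r(sqrt(-97 + 56))) = (31135 - 4026)*(-44244 + sqrt(-97 + 56)*(-559 + 5*sqrt(-97 + 56))/5) = 27109*(-44244 + sqrt(-41)*(-559 + 5*sqrt(-41))/5) = 27109*(-44244 + (I*sqrt(41))*(-559 + 5*(I*sqrt(41)))/5) = 27109*(-44244 + (I*sqrt(41))*(-559 + 5*I*sqrt(41))/5) = 27109*(-44244 + I*sqrt(41)*(-559 + 5*I*sqrt(41))/5) = -1199410596 + 27109*I*sqrt(41)*(-559 + 5*I*sqrt(41))/5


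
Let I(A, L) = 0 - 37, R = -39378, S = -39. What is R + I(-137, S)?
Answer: -39415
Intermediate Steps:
I(A, L) = -37
R + I(-137, S) = -39378 - 37 = -39415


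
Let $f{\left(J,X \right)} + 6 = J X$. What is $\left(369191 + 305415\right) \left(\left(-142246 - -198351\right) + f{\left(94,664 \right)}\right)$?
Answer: $79950930090$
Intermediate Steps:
$f{\left(J,X \right)} = -6 + J X$
$\left(369191 + 305415\right) \left(\left(-142246 - -198351\right) + f{\left(94,664 \right)}\right) = \left(369191 + 305415\right) \left(\left(-142246 - -198351\right) + \left(-6 + 94 \cdot 664\right)\right) = 674606 \left(\left(-142246 + 198351\right) + \left(-6 + 62416\right)\right) = 674606 \left(56105 + 62410\right) = 674606 \cdot 118515 = 79950930090$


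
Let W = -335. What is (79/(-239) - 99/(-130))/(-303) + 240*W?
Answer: -756902497391/9414210 ≈ -80400.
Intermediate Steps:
(79/(-239) - 99/(-130))/(-303) + 240*W = (79/(-239) - 99/(-130))/(-303) + 240*(-335) = (79*(-1/239) - 99*(-1/130))*(-1/303) - 80400 = (-79/239 + 99/130)*(-1/303) - 80400 = (13391/31070)*(-1/303) - 80400 = -13391/9414210 - 80400 = -756902497391/9414210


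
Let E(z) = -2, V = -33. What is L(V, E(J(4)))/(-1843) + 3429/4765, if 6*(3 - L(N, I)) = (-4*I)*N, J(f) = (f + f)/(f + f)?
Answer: 6095692/8781895 ≈ 0.69412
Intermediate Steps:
J(f) = 1 (J(f) = (2*f)/((2*f)) = (2*f)*(1/(2*f)) = 1)
L(N, I) = 3 + 2*I*N/3 (L(N, I) = 3 - (-4*I)*N/6 = 3 - (-2)*I*N/3 = 3 + 2*I*N/3)
L(V, E(J(4)))/(-1843) + 3429/4765 = (3 + (⅔)*(-2)*(-33))/(-1843) + 3429/4765 = (3 + 44)*(-1/1843) + 3429*(1/4765) = 47*(-1/1843) + 3429/4765 = -47/1843 + 3429/4765 = 6095692/8781895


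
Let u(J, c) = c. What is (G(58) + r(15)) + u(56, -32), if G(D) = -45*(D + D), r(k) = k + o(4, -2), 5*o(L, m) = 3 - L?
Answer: -26186/5 ≈ -5237.2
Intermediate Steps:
o(L, m) = 3/5 - L/5 (o(L, m) = (3 - L)/5 = 3/5 - L/5)
r(k) = -1/5 + k (r(k) = k + (3/5 - 1/5*4) = k + (3/5 - 4/5) = k - 1/5 = -1/5 + k)
G(D) = -90*D
(G(58) + r(15)) + u(56, -32) = (-90*58 + (-1/5 + 15)) - 32 = (-5220 + 74/5) - 32 = -26026/5 - 32 = -26186/5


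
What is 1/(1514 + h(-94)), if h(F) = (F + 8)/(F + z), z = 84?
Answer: 5/7613 ≈ 0.00065677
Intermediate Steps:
h(F) = (8 + F)/(84 + F) (h(F) = (F + 8)/(F + 84) = (8 + F)/(84 + F))
1/(1514 + h(-94)) = 1/(1514 + (8 - 94)/(84 - 94)) = 1/(1514 - 86/(-10)) = 1/(1514 - ⅒*(-86)) = 1/(1514 + 43/5) = 1/(7613/5) = 5/7613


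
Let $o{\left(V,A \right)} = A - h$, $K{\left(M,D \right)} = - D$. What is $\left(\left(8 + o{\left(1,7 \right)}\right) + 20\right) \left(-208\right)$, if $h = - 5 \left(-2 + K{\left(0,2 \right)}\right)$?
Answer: $-3120$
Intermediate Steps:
$h = 20$ ($h = - 5 \left(-2 - 2\right) = \left(-5\right) \left(-4\right) = 20$)
$o{\left(V,A \right)} = -20 + A$ ($o{\left(V,A \right)} = A - 20 = -20 + A$)
$\left(\left(8 + o{\left(1,7 \right)}\right) + 20\right) \left(-208\right) = \left(\left(8 + \left(-20 + 7\right)\right) + 20\right) \left(-208\right) = \left(\left(8 - 13\right) + 20\right) \left(-208\right) = \left(-5 + 20\right) \left(-208\right) = 15 \left(-208\right) = -3120$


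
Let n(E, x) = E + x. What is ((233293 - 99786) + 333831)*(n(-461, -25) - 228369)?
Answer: -106952637990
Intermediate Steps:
((233293 - 99786) + 333831)*(n(-461, -25) - 228369) = ((233293 - 99786) + 333831)*((-461 - 25) - 228369) = (133507 + 333831)*(-486 - 228369) = 467338*(-228855) = -106952637990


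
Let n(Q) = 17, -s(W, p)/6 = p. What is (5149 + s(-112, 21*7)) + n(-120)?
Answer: 4284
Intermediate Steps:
s(W, p) = -6*p
(5149 + s(-112, 21*7)) + n(-120) = (5149 - 126*7) + 17 = (5149 - 6*147) + 17 = (5149 - 882) + 17 = 4267 + 17 = 4284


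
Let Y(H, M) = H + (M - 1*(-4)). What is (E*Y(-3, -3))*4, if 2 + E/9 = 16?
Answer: -1008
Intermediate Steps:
E = 126 (E = -18 + 9*16 = -18 + 144 = 126)
Y(H, M) = 4 + H + M (Y(H, M) = H + (M + 4) = H + (4 + M) = 4 + H + M)
(E*Y(-3, -3))*4 = (126*(4 - 3 - 3))*4 = (126*(-2))*4 = -252*4 = -1008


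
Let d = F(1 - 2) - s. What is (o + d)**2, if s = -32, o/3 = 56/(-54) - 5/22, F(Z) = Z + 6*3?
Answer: 80120401/39204 ≈ 2043.7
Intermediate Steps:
F(Z) = 18 + Z (F(Z) = Z + 18 = 18 + Z)
o = -751/198 (o = 3*(56/(-54) - 5/22) = 3*(56*(-1/54) - 5*1/22) = 3*(-28/27 - 5/22) = 3*(-751/594) = -751/198 ≈ -3.7929)
d = 49 (d = (18 + (1 - 2)) - 1*(-32) = (18 - 1) + 32 = 17 + 32 = 49)
(o + d)**2 = (-751/198 + 49)**2 = (8951/198)**2 = 80120401/39204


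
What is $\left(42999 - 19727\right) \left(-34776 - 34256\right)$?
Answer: $-1606512704$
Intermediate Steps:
$\left(42999 - 19727\right) \left(-34776 - 34256\right) = 23272 \left(-69032\right) = -1606512704$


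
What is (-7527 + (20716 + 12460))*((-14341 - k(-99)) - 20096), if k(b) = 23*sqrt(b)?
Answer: -883274613 - 1769781*I*sqrt(11) ≈ -8.8327e+8 - 5.8697e+6*I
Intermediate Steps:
(-7527 + (20716 + 12460))*((-14341 - k(-99)) - 20096) = (-7527 + (20716 + 12460))*((-14341 - 23*sqrt(-99)) - 20096) = (-7527 + 33176)*((-14341 - 23*3*I*sqrt(11)) - 20096) = 25649*((-14341 - 69*I*sqrt(11)) - 20096) = 25649*(-34437 - 69*I*sqrt(11)) = -883274613 - 1769781*I*sqrt(11)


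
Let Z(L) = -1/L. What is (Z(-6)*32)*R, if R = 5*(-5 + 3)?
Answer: -160/3 ≈ -53.333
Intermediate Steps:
R = -10 (R = 5*(-2) = -10)
(Z(-6)*32)*R = (-1/(-6)*32)*(-10) = (-1*(-⅙)*32)*(-10) = ((⅙)*32)*(-10) = (16/3)*(-10) = -160/3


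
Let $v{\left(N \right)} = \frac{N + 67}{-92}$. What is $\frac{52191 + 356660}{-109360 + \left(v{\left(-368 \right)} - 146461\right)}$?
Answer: $- \frac{37614292}{23535231} \approx -1.5982$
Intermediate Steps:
$v{\left(N \right)} = - \frac{67}{92} - \frac{N}{92}$ ($v{\left(N \right)} = \left(67 + N\right) \left(- \frac{1}{92}\right) = - \frac{67}{92} - \frac{N}{92}$)
$\frac{52191 + 356660}{-109360 + \left(v{\left(-368 \right)} - 146461\right)} = \frac{52191 + 356660}{-109360 - \frac{13474111}{92}} = \frac{408851}{-109360 + \left(\left(- \frac{67}{92} + 4\right) - 146461\right)} = \frac{408851}{-109360 + \left(\frac{301}{92} - 146461\right)} = \frac{408851}{-109360 - \frac{13474111}{92}} = \frac{408851}{- \frac{23535231}{92}} = 408851 \left(- \frac{92}{23535231}\right) = - \frac{37614292}{23535231}$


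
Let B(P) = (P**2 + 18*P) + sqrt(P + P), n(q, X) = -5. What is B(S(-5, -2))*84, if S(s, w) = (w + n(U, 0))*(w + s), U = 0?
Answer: 275772 + 588*sqrt(2) ≈ 2.7660e+5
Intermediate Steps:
S(s, w) = (-5 + w)*(s + w) (S(s, w) = (w - 5)*(w + s) = (-5 + w)*(s + w))
B(P) = P**2 + 18*P + sqrt(2)*sqrt(P) (B(P) = (P**2 + 18*P) + sqrt(2*P) = (P**2 + 18*P) + sqrt(2)*sqrt(P) = P**2 + 18*P + sqrt(2)*sqrt(P))
B(S(-5, -2))*84 = (((-2)**2 - 5*(-5) - 5*(-2) - 5*(-2))**2 + 18*((-2)**2 - 5*(-5) - 5*(-2) - 5*(-2)) + sqrt(2)*sqrt((-2)**2 - 5*(-5) - 5*(-2) - 5*(-2)))*84 = ((4 + 25 + 10 + 10)**2 + 18*(4 + 25 + 10 + 10) + sqrt(2)*sqrt(4 + 25 + 10 + 10))*84 = (49**2 + 18*49 + sqrt(2)*sqrt(49))*84 = (2401 + 882 + sqrt(2)*7)*84 = (2401 + 882 + 7*sqrt(2))*84 = (3283 + 7*sqrt(2))*84 = 275772 + 588*sqrt(2)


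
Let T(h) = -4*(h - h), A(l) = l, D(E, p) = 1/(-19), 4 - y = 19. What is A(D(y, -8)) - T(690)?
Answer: -1/19 ≈ -0.052632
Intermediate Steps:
y = -15 (y = 4 - 1*19 = 4 - 19 = -15)
D(E, p) = -1/19
T(h) = 0 (T(h) = -4*0 = 0)
A(D(y, -8)) - T(690) = -1/19 - 1*0 = -1/19 + 0 = -1/19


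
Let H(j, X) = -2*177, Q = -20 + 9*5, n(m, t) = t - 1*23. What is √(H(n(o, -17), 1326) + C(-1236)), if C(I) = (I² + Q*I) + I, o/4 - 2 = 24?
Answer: 3*√166134 ≈ 1222.8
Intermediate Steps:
o = 104 (o = 8 + 4*24 = 8 + 96 = 104)
n(m, t) = -23 + t (n(m, t) = t - 23 = -23 + t)
Q = 25 (Q = -20 + 45 = 25)
C(I) = I² + 26*I (C(I) = (I² + 25*I) + I = I² + 26*I)
H(j, X) = -354
√(H(n(o, -17), 1326) + C(-1236)) = √(-354 - 1236*(26 - 1236)) = √(-354 - 1236*(-1210)) = √(-354 + 1495560) = √1495206 = 3*√166134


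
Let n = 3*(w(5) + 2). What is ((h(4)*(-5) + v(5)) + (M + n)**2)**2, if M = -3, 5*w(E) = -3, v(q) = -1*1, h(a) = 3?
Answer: 132496/625 ≈ 211.99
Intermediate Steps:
v(q) = -1
w(E) = -3/5 (w(E) = (1/5)*(-3) = -3/5)
n = 21/5 (n = 3*(-3/5 + 2) = 3*(7/5) = 21/5 ≈ 4.2000)
((h(4)*(-5) + v(5)) + (M + n)**2)**2 = ((3*(-5) - 1) + (-3 + 21/5)**2)**2 = ((-15 - 1) + (6/5)**2)**2 = (-16 + 36/25)**2 = (-364/25)**2 = 132496/625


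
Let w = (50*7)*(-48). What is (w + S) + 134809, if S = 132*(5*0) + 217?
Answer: 118226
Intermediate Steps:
w = -16800 (w = 350*(-48) = -16800)
S = 217 (S = 132*0 + 217 = 0 + 217 = 217)
(w + S) + 134809 = (-16800 + 217) + 134809 = -16583 + 134809 = 118226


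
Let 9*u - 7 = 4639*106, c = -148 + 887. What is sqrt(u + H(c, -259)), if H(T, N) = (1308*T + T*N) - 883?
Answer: sqrt(7460693)/3 ≈ 910.48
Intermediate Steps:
c = 739
H(T, N) = -883 + 1308*T + N*T (H(T, N) = (1308*T + N*T) - 883 = -883 + 1308*T + N*T)
u = 491741/9 (u = 7/9 + (4639*106)/9 = 7/9 + (1/9)*491734 = 7/9 + 491734/9 = 491741/9 ≈ 54638.)
sqrt(u + H(c, -259)) = sqrt(491741/9 + (-883 + 1308*739 - 259*739)) = sqrt(491741/9 + (-883 + 966612 - 191401)) = sqrt(491741/9 + 774328) = sqrt(7460693/9) = sqrt(7460693)/3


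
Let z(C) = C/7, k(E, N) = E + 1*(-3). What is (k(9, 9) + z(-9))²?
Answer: 1089/49 ≈ 22.224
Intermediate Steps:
k(E, N) = -3 + E (k(E, N) = E - 3 = -3 + E)
z(C) = C/7 (z(C) = C*(⅐) = C/7)
(k(9, 9) + z(-9))² = ((-3 + 9) + (⅐)*(-9))² = (6 - 9/7)² = (33/7)² = 1089/49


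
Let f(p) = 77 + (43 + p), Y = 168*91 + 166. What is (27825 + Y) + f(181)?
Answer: 43580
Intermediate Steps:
Y = 15454 (Y = 15288 + 166 = 15454)
f(p) = 120 + p
(27825 + Y) + f(181) = (27825 + 15454) + (120 + 181) = 43279 + 301 = 43580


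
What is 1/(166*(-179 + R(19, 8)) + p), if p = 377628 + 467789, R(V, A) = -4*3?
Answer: 1/813711 ≈ 1.2289e-6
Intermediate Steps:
R(V, A) = -12
p = 845417
1/(166*(-179 + R(19, 8)) + p) = 1/(166*(-179 - 12) + 845417) = 1/(166*(-191) + 845417) = 1/(-31706 + 845417) = 1/813711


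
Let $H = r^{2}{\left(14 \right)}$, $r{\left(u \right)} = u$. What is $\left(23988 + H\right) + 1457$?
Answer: $25641$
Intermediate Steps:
$H = 196$ ($H = 14^{2} = 196$)
$\left(23988 + H\right) + 1457 = \left(23988 + 196\right) + 1457 = 24184 + 1457 = 25641$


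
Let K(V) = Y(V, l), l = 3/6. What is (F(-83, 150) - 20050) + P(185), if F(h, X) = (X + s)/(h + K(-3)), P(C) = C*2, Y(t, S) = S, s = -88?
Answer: -3247324/165 ≈ -19681.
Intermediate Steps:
l = ½ (l = 3*(⅙) = ½ ≈ 0.50000)
K(V) = ½
P(C) = 2*C
F(h, X) = (-88 + X)/(½ + h) (F(h, X) = (X - 88)/(h + ½) = (-88 + X)/(½ + h))
(F(-83, 150) - 20050) + P(185) = (2*(-88 + 150)/(1 + 2*(-83)) - 20050) + 2*185 = (2*62/(1 - 166) - 20050) + 370 = (2*62/(-165) - 20050) + 370 = (2*(-1/165)*62 - 20050) + 370 = (-124/165 - 20050) + 370 = -3308374/165 + 370 = -3247324/165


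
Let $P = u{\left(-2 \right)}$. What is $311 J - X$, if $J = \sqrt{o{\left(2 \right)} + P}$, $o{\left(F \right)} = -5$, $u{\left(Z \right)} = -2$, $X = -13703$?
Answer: $13703 + 311 i \sqrt{7} \approx 13703.0 + 822.83 i$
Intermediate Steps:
$P = -2$
$J = i \sqrt{7}$ ($J = \sqrt{-5 - 2} = \sqrt{-7} = i \sqrt{7} \approx 2.6458 i$)
$311 J - X = 311 i \sqrt{7} - -13703 = 311 i \sqrt{7} + 13703 = 13703 + 311 i \sqrt{7}$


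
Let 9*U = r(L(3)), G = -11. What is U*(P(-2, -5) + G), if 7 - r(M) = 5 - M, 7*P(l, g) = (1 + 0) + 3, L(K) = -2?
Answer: 0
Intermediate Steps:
P(l, g) = 4/7 (P(l, g) = ((1 + 0) + 3)/7 = (1 + 3)/7 = (1/7)*4 = 4/7)
r(M) = 2 + M (r(M) = 7 - (5 - M) = 7 + (-5 + M) = 2 + M)
U = 0 (U = (2 - 2)/9 = (1/9)*0 = 0)
U*(P(-2, -5) + G) = 0*(4/7 - 11) = 0*(-73/7) = 0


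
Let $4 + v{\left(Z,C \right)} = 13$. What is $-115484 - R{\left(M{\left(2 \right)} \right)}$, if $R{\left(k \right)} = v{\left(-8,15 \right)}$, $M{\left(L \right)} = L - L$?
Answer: $-115493$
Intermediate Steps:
$v{\left(Z,C \right)} = 9$ ($v{\left(Z,C \right)} = -4 + 13 = 9$)
$M{\left(L \right)} = 0$
$R{\left(k \right)} = 9$
$-115484 - R{\left(M{\left(2 \right)} \right)} = -115484 - 9 = -115493$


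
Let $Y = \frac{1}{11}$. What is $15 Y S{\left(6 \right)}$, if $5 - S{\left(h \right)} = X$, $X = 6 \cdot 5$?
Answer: $- \frac{375}{11} \approx -34.091$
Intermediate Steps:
$Y = \frac{1}{11} \approx 0.090909$
$X = 30$
$S{\left(h \right)} = -25$ ($S{\left(h \right)} = 5 - 30 = -25$)
$15 Y S{\left(6 \right)} = 15 \cdot \frac{1}{11} \left(-25\right) = \frac{15}{11} \left(-25\right) = - \frac{375}{11}$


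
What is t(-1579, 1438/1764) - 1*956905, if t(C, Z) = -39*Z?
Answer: -281339417/294 ≈ -9.5694e+5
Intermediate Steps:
t(-1579, 1438/1764) - 1*956905 = -56082/1764 - 1*956905 = -56082/1764 - 956905 = -39*719/882 - 956905 = -9347/294 - 956905 = -281339417/294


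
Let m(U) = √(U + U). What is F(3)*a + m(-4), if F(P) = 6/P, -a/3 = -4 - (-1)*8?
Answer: -24 + 2*I*√2 ≈ -24.0 + 2.8284*I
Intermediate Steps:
a = -12 (a = -3*(-4 - (-1)*8) = -3*(-4 - 1*(-8)) = -3*(-4 + 8) = -3*4 = -12)
m(U) = √2*√U (m(U) = √(2*U) = √2*√U)
F(3)*a + m(-4) = (6/3)*(-12) + √2*√(-4) = (6*(⅓))*(-12) + √2*(2*I) = 2*(-12) + 2*I*√2 = -24 + 2*I*√2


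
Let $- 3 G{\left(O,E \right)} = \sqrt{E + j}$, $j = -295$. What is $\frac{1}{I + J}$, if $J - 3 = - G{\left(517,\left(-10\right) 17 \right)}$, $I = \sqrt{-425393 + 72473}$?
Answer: $\frac{3}{9 + i \sqrt{465} + 6 i \sqrt{88230}} \approx 8.2983 \cdot 10^{-6} - 0.0016631 i$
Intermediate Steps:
$I = 2 i \sqrt{88230}$ ($I = \sqrt{-352920} = 2 i \sqrt{88230} \approx 594.07 i$)
$G{\left(O,E \right)} = - \frac{\sqrt{-295 + E}}{3}$ ($G{\left(O,E \right)} = - \frac{\sqrt{E - 295}}{3} = - \frac{\sqrt{-295 + E}}{3}$)
$J = 3 + \frac{i \sqrt{465}}{3}$ ($J = 3 - - \frac{\sqrt{-295 - 170}}{3} = 3 - - \frac{\sqrt{-465}}{3} = 3 - - \frac{i \sqrt{465}}{3} = 3 + \frac{i \sqrt{465}}{3} \approx 3.0 + 7.188 i$)
$\frac{1}{I + J} = \frac{1}{2 i \sqrt{88230} + \left(3 + \frac{i \sqrt{465}}{3}\right)} = \frac{1}{3 + 2 i \sqrt{88230} + \frac{i \sqrt{465}}{3}}$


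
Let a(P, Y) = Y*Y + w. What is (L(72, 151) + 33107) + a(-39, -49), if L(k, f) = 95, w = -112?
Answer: 35491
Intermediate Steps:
a(P, Y) = -112 + Y² (a(P, Y) = Y*Y - 112 = Y² - 112 = -112 + Y²)
(L(72, 151) + 33107) + a(-39, -49) = (95 + 33107) + (-112 + (-49)²) = 33202 + (-112 + 2401) = 33202 + 2289 = 35491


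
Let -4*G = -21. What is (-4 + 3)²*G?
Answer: 21/4 ≈ 5.2500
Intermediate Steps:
G = 21/4 (G = -¼*(-21) = 21/4 ≈ 5.2500)
(-4 + 3)²*G = (-4 + 3)²*(21/4) = (-1)²*(21/4) = 1*(21/4) = 21/4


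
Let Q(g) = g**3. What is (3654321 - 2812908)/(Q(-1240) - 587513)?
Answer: -280471/635737171 ≈ -0.00044117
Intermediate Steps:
(3654321 - 2812908)/(Q(-1240) - 587513) = (3654321 - 2812908)/((-1240)**3 - 587513) = 841413/(-1906624000 - 587513) = 841413/(-1907211513) = 841413*(-1/1907211513) = -280471/635737171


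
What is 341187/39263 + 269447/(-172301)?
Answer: 6886794818/966436309 ≈ 7.1260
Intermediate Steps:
341187/39263 + 269447/(-172301) = 341187*(1/39263) + 269447*(-1/172301) = 48741/5609 - 269447/172301 = 6886794818/966436309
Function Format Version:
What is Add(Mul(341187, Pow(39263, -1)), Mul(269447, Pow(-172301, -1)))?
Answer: Rational(6886794818, 966436309) ≈ 7.1260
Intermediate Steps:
Add(Mul(341187, Pow(39263, -1)), Mul(269447, Pow(-172301, -1))) = Add(Mul(341187, Rational(1, 39263)), Mul(269447, Rational(-1, 172301))) = Add(Rational(48741, 5609), Rational(-269447, 172301)) = Rational(6886794818, 966436309)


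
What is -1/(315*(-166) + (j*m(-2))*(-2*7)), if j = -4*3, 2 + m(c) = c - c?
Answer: 1/52626 ≈ 1.9002e-5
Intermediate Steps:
m(c) = -2 (m(c) = -2 + (c - c) = -2 + 0 = -2)
j = -12
-1/(315*(-166) + (j*m(-2))*(-2*7)) = -1/(315*(-166) + (-12*(-2))*(-2*7)) = -1/(-52290 + 24*(-14)) = -1/(-52290 - 336) = -1/(-52626) = -1*(-1/52626) = 1/52626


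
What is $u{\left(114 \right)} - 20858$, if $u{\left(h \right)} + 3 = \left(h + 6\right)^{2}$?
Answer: $-6461$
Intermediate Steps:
$u{\left(h \right)} = -3 + \left(6 + h\right)^{2}$ ($u{\left(h \right)} = -3 + \left(h + 6\right)^{2} = -3 + \left(6 + h\right)^{2}$)
$u{\left(114 \right)} - 20858 = \left(-3 + \left(6 + 114\right)^{2}\right) - 20858 = \left(-3 + 120^{2}\right) - 20858 = \left(-3 + 14400\right) - 20858 = 14397 - 20858 = -6461$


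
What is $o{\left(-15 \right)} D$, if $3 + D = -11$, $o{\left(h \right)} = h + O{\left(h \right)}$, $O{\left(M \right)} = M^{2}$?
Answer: $-2940$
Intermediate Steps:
$o{\left(h \right)} = h + h^{2}$
$D = -14$ ($D = -3 - 11 = -14$)
$o{\left(-15 \right)} D = - 15 \left(1 - 15\right) \left(-14\right) = \left(-15\right) \left(-14\right) \left(-14\right) = 210 \left(-14\right) = -2940$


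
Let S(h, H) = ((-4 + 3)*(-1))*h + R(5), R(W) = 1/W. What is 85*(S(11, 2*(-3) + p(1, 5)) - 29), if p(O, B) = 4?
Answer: -1513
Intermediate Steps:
S(h, H) = ⅕ + h (S(h, H) = ((-4 + 3)*(-1))*h + 1/5 = (-1*(-1))*h + ⅕ = 1*h + ⅕ = h + ⅕ = ⅕ + h)
85*(S(11, 2*(-3) + p(1, 5)) - 29) = 85*((⅕ + 11) - 29) = 85*(56/5 - 29) = 85*(-89/5) = -1513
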